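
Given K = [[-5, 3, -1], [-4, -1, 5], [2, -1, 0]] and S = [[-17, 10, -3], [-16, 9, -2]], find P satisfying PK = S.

P = [[3, 0, -1], [2, 0, -3]]

Since K sits to the right of P, P = SK⁻¹.
det K = -1; the adjugate gives K⁻¹ = [[-5, -1, -14], [-10, -2, -29], [-6, -1, -17]].
P = SK⁻¹ = [[-17, 10, -3], [-16, 9, -2]] · [[-5, -1, -14], [-10, -2, -29], [-6, -1, -17]] = [[3, 0, -1], [2, 0, -3]].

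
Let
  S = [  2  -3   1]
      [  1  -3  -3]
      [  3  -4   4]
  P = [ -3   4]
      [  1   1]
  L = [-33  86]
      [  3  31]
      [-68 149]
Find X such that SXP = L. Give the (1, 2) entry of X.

Left-multiply by S⁻¹ and right-multiply by P⁻¹: X = S⁻¹LP⁻¹.
S has determinant -4; S⁻¹ = [[6, -2, -3], [13/4, -5/4, -7/4], [-5/4, 1/4, 3/4]].
det P = -7; the adjugate gives P⁻¹ = [[-1/7, 4/7], [1/7, 3/7]].
S⁻¹L = [[0, 7], [8, -20], [-9, 12]].
X = (S⁻¹L)P⁻¹ = [[1, 3], [-4, -4], [3, 0]].

3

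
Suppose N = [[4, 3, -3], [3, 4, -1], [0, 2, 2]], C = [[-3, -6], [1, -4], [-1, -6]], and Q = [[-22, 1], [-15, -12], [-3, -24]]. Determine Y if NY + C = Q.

Y = [[-4, 1], [-1, -4], [0, -5]]

NY = Q − C = [[-19, 7], [-16, -8], [-2, -18]].
N is on the left of Y, so left-multiply by N⁻¹: Y = N⁻¹(Q − C).
det N = 4; the adjugate gives N⁻¹ = [[5/2, -3, 9/4], [-3/2, 2, -5/4], [3/2, -2, 7/4]].
Y = N⁻¹(Q − C) = [[-4, 1], [-1, -4], [0, -5]].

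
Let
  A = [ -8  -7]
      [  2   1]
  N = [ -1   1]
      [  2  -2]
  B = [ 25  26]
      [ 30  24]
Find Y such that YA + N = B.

Y = [[-4, -3], [-4, -2]]

YA = B − N = [[26, 25], [28, 26]].
Right-multiplying both sides by A⁻¹ gives Y = (B − N)A⁻¹.
A has determinant 6; A⁻¹ = [[1/6, 7/6], [-1/3, -4/3]].
Y = (B − N)A⁻¹ = [[-4, -3], [-4, -2]].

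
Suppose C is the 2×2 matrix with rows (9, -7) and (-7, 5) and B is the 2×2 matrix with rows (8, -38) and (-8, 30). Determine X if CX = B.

Since C multiplies X on the left, X = C⁻¹B.
C has determinant -4; C⁻¹ = [[-5/4, -7/4], [-7/4, -9/4]].
X = C⁻¹B = [[-5/4, -7/4], [-7/4, -9/4]] · [[8, -38], [-8, 30]] = [[4, -5], [4, -1]].

X = [[4, -5], [4, -1]]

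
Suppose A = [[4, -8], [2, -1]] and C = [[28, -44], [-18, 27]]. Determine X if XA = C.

X = [[5, 4], [-3, -3]]

A is on the right of X, so right-multiply by A⁻¹: X = CA⁻¹.
A has determinant 12; A⁻¹ = [[-1/12, 2/3], [-1/6, 1/3]].
X = CA⁻¹ = [[28, -44], [-18, 27]] · [[-1/12, 2/3], [-1/6, 1/3]] = [[5, 4], [-3, -3]].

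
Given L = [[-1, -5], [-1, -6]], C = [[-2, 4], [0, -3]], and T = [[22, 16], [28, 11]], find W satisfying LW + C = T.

W = [[-4, -2], [-4, -2]]

LW = T − C = [[24, 12], [28, 14]].
Left-multiplying both sides by L⁻¹ gives W = L⁻¹(T − C).
det L = 1, so L⁻¹ = [[-6, 5], [1, -1]].
W = L⁻¹(T − C) = [[-4, -2], [-4, -2]].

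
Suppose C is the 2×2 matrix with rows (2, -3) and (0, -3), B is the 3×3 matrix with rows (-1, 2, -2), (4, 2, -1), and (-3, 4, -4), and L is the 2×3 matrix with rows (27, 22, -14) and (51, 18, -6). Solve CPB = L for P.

Left-multiply by C⁻¹ and right-multiply by B⁻¹: P = C⁻¹LB⁻¹.
det C = -6; the adjugate gives C⁻¹ = [[1/2, -1/2], [0, -1/3]].
det B = -2; the adjugate gives B⁻¹ = [[2, 0, -1], [-19/2, 1, 9/2], [-11, 1, 5]].
C⁻¹L = [[-12, 2, -4], [-17, -6, 2]].
P = (C⁻¹L)B⁻¹ = [[1, -2, 1], [1, -4, 0]].

P = [[1, -2, 1], [1, -4, 0]]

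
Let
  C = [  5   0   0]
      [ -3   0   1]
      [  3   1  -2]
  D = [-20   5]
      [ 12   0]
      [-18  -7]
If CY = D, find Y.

Left-multiplying both sides by C⁻¹ gives Y = C⁻¹D.
det C = -5, so C⁻¹ = [[1/5, 0, 0], [3/5, 2, 1], [3/5, 1, 0]].
Y = C⁻¹D = [[1/5, 0, 0], [3/5, 2, 1], [3/5, 1, 0]] · [[-20, 5], [12, 0], [-18, -7]] = [[-4, 1], [-6, -4], [0, 3]].

Y = [[-4, 1], [-6, -4], [0, 3]]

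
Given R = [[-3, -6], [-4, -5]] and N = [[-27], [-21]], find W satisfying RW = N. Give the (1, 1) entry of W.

Left-multiplying both sides by R⁻¹ gives W = R⁻¹N.
det R = -9, so R⁻¹ = [[5/9, -2/3], [-4/9, 1/3]].
W = R⁻¹N = [[5/9, -2/3], [-4/9, 1/3]] · [[-27], [-21]] = [[-1], [5]].

-1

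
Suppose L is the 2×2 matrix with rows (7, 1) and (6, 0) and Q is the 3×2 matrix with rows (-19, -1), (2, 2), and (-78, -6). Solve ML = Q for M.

M = [[-1, -2], [2, -2], [-6, -6]]

L is on the right of M, so right-multiply by L⁻¹: M = QL⁻¹.
det L = -6; the adjugate gives L⁻¹ = [[0, 1/6], [1, -7/6]].
M = QL⁻¹ = [[-19, -1], [2, 2], [-78, -6]] · [[0, 1/6], [1, -7/6]] = [[-1, -2], [2, -2], [-6, -6]].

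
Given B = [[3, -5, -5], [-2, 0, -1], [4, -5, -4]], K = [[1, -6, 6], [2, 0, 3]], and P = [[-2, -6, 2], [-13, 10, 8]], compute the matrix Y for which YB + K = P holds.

Y = [[5, -1, -5], [-1, 4, -1]]

YB = P − K = [[-3, 0, -4], [-15, 10, 5]].
Right-multiplying both sides by B⁻¹ gives Y = (P − K)B⁻¹.
det B = -5; the adjugate gives B⁻¹ = [[1, -1, -1], [12/5, -8/5, -13/5], [-2, 1, 2]].
Y = (P − K)B⁻¹ = [[5, -1, -5], [-1, 4, -1]].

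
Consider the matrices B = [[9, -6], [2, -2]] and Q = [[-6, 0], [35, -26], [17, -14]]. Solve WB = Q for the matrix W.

Since B sits to the right of W, W = QB⁻¹.
det B = -6, so B⁻¹ = [[1/3, -1], [1/3, -3/2]].
W = QB⁻¹ = [[-6, 0], [35, -26], [17, -14]] · [[1/3, -1], [1/3, -3/2]] = [[-2, 6], [3, 4], [1, 4]].

W = [[-2, 6], [3, 4], [1, 4]]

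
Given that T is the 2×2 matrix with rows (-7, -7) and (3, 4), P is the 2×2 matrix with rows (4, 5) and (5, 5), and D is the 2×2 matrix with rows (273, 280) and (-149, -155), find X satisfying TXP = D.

Isolating X: multiply by T⁻¹ from the left and P⁻¹ from the right, so X = T⁻¹DP⁻¹.
det T = -7, so T⁻¹ = [[-4/7, -1], [3/7, 1]].
det P = -5, so P⁻¹ = [[-1, 1], [1, -4/5]].
T⁻¹D = [[-7, -5], [-32, -35]].
X = (T⁻¹D)P⁻¹ = [[2, -3], [-3, -4]].

X = [[2, -3], [-3, -4]]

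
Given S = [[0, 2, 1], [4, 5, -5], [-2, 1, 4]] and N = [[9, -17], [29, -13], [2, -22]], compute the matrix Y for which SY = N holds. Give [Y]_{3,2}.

Since S multiplies Y on the left, Y = S⁻¹N.
det S = 2, so S⁻¹ = [[25/2, -7/2, -15/2], [-3, 1, 2], [7, -2, -4]].
Y = S⁻¹N = [[25/2, -7/2, -15/2], [-3, 1, 2], [7, -2, -4]] · [[9, -17], [29, -13], [2, -22]] = [[-4, -2], [6, -6], [-3, -5]].

-5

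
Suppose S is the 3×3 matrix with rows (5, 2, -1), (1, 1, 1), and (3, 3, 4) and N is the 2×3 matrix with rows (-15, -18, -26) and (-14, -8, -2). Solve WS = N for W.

S is on the right of W, so right-multiply by S⁻¹: W = NS⁻¹.
det S = 3; the adjugate gives S⁻¹ = [[1/3, -11/3, 1], [-1/3, 23/3, -2], [0, -3, 1]].
W = NS⁻¹ = [[-15, -18, -26], [-14, -8, -2]] · [[1/3, -11/3, 1], [-1/3, 23/3, -2], [0, -3, 1]] = [[1, -5, -5], [-2, -4, 0]].

W = [[1, -5, -5], [-2, -4, 0]]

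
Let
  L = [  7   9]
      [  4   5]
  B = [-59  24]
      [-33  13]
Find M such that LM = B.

L is on the left of M, so left-multiply by L⁻¹: M = L⁻¹B.
L has determinant -1; L⁻¹ = [[-5, 9], [4, -7]].
M = L⁻¹B = [[-5, 9], [4, -7]] · [[-59, 24], [-33, 13]] = [[-2, -3], [-5, 5]].

M = [[-2, -3], [-5, 5]]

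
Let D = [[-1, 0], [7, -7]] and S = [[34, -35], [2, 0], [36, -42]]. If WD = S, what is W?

D is on the right of W, so right-multiply by D⁻¹: W = SD⁻¹.
det D = 7, so D⁻¹ = [[-1, 0], [-1, -1/7]].
W = SD⁻¹ = [[34, -35], [2, 0], [36, -42]] · [[-1, 0], [-1, -1/7]] = [[1, 5], [-2, 0], [6, 6]].

W = [[1, 5], [-2, 0], [6, 6]]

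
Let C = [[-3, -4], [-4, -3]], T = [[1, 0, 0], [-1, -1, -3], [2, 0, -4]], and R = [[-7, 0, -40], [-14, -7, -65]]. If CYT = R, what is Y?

Y = C⁻¹RT⁻¹ (apply C⁻¹ on the left and T⁻¹ on the right).
det C = -7; the adjugate gives C⁻¹ = [[3/7, -4/7], [-4/7, 3/7]].
det T = 4; the adjugate gives T⁻¹ = [[1, 0, 0], [-5/2, -1, 3/4], [1/2, 0, -1/4]].
C⁻¹R = [[5, 4, 20], [-2, -3, -5]].
Y = (C⁻¹R)T⁻¹ = [[5, -4, -2], [3, 3, -1]].

Y = [[5, -4, -2], [3, 3, -1]]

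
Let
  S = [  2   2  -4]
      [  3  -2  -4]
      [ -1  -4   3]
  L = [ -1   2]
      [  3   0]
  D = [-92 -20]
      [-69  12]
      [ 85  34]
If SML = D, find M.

M = S⁻¹DL⁻¹ (apply S⁻¹ on the left and L⁻¹ on the right).
det S = 2, so S⁻¹ = [[-11, 5, -8], [-5/2, 1, -2], [-7, 3, -5]].
det L = -6, so L⁻¹ = [[0, 1/3], [1/2, 1/6]].
S⁻¹D = [[-13, 8], [-9, -6], [12, 6]].
M = (S⁻¹D)L⁻¹ = [[4, -3], [-3, -4], [3, 5]].

M = [[4, -3], [-3, -4], [3, 5]]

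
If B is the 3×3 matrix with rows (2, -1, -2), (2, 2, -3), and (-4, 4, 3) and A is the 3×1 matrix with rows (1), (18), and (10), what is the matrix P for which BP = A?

P = [[1], [5], [-2]]

B is on the left of P, so left-multiply by B⁻¹: P = B⁻¹A.
B has determinant -2; B⁻¹ = [[-9, 5/2, -7/2], [-3, 1, -1], [-8, 2, -3]].
P = B⁻¹A = [[-9, 5/2, -7/2], [-3, 1, -1], [-8, 2, -3]] · [[1], [18], [10]] = [[1], [5], [-2]].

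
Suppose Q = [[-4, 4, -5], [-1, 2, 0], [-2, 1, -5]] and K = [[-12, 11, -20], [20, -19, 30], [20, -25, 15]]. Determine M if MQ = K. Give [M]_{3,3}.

Right-multiplying both sides by Q⁻¹ gives M = KQ⁻¹.
det Q = 5, so Q⁻¹ = [[-2, 3, 2], [-1, 2, 1], [3/5, -4/5, -4/5]].
M = KQ⁻¹ = [[-12, 11, -20], [20, -19, 30], [20, -25, 15]] · [[-2, 3, 2], [-1, 2, 1], [3/5, -4/5, -4/5]] = [[1, 2, 3], [-3, -2, -3], [-6, -2, 3]].

3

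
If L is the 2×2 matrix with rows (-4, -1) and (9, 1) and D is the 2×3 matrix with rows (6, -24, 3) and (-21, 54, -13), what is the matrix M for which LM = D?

L is on the left of M, so left-multiply by L⁻¹: M = L⁻¹D.
L has determinant 5; L⁻¹ = [[1/5, 1/5], [-9/5, -4/5]].
M = L⁻¹D = [[1/5, 1/5], [-9/5, -4/5]] · [[6, -24, 3], [-21, 54, -13]] = [[-3, 6, -2], [6, 0, 5]].

M = [[-3, 6, -2], [6, 0, 5]]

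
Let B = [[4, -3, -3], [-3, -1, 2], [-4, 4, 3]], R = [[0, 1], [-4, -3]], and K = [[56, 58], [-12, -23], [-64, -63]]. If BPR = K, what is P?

P = [[1, 1], [1, 2], [-5, 4]]

Left-multiply by B⁻¹ and right-multiply by R⁻¹: P = B⁻¹KR⁻¹.
det B = 1; the adjugate gives B⁻¹ = [[-11, -3, -9], [1, 0, 1], [-16, -4, -13]].
det R = 4; the adjugate gives R⁻¹ = [[-3/4, -1/4], [1, 0]].
B⁻¹K = [[-4, -2], [-8, -5], [-16, -17]].
P = (B⁻¹K)R⁻¹ = [[1, 1], [1, 2], [-5, 4]].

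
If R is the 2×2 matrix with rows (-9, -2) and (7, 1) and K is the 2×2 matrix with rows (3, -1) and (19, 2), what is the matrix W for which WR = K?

W = [[2, 3], [1, 4]]

R is on the right of W, so right-multiply by R⁻¹: W = KR⁻¹.
det R = 5, so R⁻¹ = [[1/5, 2/5], [-7/5, -9/5]].
W = KR⁻¹ = [[3, -1], [19, 2]] · [[1/5, 2/5], [-7/5, -9/5]] = [[2, 3], [1, 4]].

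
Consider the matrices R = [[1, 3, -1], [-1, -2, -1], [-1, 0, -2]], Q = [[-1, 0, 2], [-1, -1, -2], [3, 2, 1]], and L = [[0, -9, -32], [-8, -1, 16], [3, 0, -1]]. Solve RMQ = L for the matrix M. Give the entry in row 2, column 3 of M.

2

M = R⁻¹LQ⁻¹ (apply R⁻¹ on the left and Q⁻¹ on the right).
det R = 3, so R⁻¹ = [[4/3, 2, -5/3], [-1/3, -1, 2/3], [-2/3, -1, 1/3]].
det Q = -1, so Q⁻¹ = [[-3, -4, -2], [5, 7, 4], [-1, -2, -1]].
R⁻¹L = [[-21, -14, -9], [10, 4, -6], [9, 7, 5]].
M = (R⁻¹L)Q⁻¹ = [[2, 4, -5], [-4, 0, 2], [3, 3, 5]].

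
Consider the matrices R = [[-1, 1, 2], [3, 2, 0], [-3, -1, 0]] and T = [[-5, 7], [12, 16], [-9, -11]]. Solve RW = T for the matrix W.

W = [[2, 2], [3, 5], [-3, 2]]

Since R multiplies W on the left, W = R⁻¹T.
det R = 6; the adjugate gives R⁻¹ = [[0, -1/3, -2/3], [0, 1, 1], [1/2, -2/3, -5/6]].
W = R⁻¹T = [[0, -1/3, -2/3], [0, 1, 1], [1/2, -2/3, -5/6]] · [[-5, 7], [12, 16], [-9, -11]] = [[2, 2], [3, 5], [-3, 2]].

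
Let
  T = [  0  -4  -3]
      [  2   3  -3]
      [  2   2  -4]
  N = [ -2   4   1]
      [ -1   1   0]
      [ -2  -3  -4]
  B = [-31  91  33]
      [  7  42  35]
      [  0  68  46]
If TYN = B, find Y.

Y = T⁻¹BN⁻¹ (apply T⁻¹ on the left and N⁻¹ on the right).
det T = -2, so T⁻¹ = [[3, 11, -21/2], [-1, -3, 3], [1, 4, -4]].
det N = -3; the adjugate gives N⁻¹ = [[4/3, -13/3, 1/3], [4/3, -10/3, 1/3], [-5/3, 14/3, -2/3]].
T⁻¹B = [[-16, 21, 1], [10, -13, 0], [-3, -13, -11]].
Y = (T⁻¹B)N⁻¹ = [[5, 4, 1], [-4, 0, -1], [-3, 5, 2]].

Y = [[5, 4, 1], [-4, 0, -1], [-3, 5, 2]]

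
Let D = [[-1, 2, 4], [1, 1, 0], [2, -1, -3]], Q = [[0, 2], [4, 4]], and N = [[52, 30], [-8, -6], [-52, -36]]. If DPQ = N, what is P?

P = [[-1, -3], [2, 1], [-4, 2]]

P = D⁻¹NQ⁻¹ (apply D⁻¹ on the left and Q⁻¹ on the right).
det D = -3, so D⁻¹ = [[1, -2/3, 4/3], [-1, 5/3, -4/3], [1, -1, 1]].
Q has determinant -8; Q⁻¹ = [[-1/2, 1/4], [1/2, 0]].
D⁻¹N = [[-12, -14], [4, 8], [8, 0]].
P = (D⁻¹N)Q⁻¹ = [[-1, -3], [2, 1], [-4, 2]].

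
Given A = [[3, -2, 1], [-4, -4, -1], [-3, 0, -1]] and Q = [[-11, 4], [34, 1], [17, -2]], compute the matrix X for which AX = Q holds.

A is on the left of X, so left-multiply by A⁻¹: X = A⁻¹Q.
A has determinant 2; A⁻¹ = [[2, -1, 3], [-1/2, 0, -1/2], [-6, 3, -10]].
X = A⁻¹Q = [[2, -1, 3], [-1/2, 0, -1/2], [-6, 3, -10]] · [[-11, 4], [34, 1], [17, -2]] = [[-5, 1], [-3, -1], [-2, -1]].

X = [[-5, 1], [-3, -1], [-2, -1]]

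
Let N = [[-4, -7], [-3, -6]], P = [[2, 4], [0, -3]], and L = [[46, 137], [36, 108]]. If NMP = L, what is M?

M = [[-4, 2], [-1, 1]]

M = N⁻¹LP⁻¹ (apply N⁻¹ on the left and P⁻¹ on the right).
det N = 3; the adjugate gives N⁻¹ = [[-2, 7/3], [1, -4/3]].
P has determinant -6; P⁻¹ = [[1/2, 2/3], [0, -1/3]].
N⁻¹L = [[-8, -22], [-2, -7]].
M = (N⁻¹L)P⁻¹ = [[-4, 2], [-1, 1]].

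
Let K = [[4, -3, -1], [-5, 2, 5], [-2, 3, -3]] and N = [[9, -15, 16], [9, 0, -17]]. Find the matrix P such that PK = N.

K is on the right of P, so right-multiply by K⁻¹: P = NK⁻¹.
K has determinant 2; K⁻¹ = [[-21/2, -6, -13/2], [-25/2, -7, -15/2], [-11/2, -3, -7/2]].
P = NK⁻¹ = [[9, -15, 16], [9, 0, -17]] · [[-21/2, -6, -13/2], [-25/2, -7, -15/2], [-11/2, -3, -7/2]] = [[5, 3, -2], [-1, -3, 1]].

P = [[5, 3, -2], [-1, -3, 1]]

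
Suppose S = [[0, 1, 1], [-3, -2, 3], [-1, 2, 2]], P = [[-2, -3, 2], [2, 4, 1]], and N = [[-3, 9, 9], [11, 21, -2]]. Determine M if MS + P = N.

MS = N − P = [[-1, 12, 7], [9, 17, -3]].
Since S sits to the right of M, M = (N − P)S⁻¹.
S has determinant -5; S⁻¹ = [[2, 0, -1], [-3/5, -1/5, 3/5], [8/5, 1/5, -3/5]].
M = (N − P)S⁻¹ = [[2, -1, 4], [3, -4, 3]].

M = [[2, -1, 4], [3, -4, 3]]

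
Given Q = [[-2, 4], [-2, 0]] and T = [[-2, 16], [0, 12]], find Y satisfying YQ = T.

Right-multiplying both sides by Q⁻¹ gives Y = TQ⁻¹.
det Q = 8; the adjugate gives Q⁻¹ = [[0, -1/2], [1/4, -1/4]].
Y = TQ⁻¹ = [[-2, 16], [0, 12]] · [[0, -1/2], [1/4, -1/4]] = [[4, -3], [3, -3]].

Y = [[4, -3], [3, -3]]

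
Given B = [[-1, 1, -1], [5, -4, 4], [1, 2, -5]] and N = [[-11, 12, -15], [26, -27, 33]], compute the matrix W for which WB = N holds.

Since B sits to the right of W, W = NB⁻¹.
det B = 3; the adjugate gives B⁻¹ = [[4, 1, 0], [29/3, 2, -1/3], [14/3, 1, -1/3]].
W = NB⁻¹ = [[-11, 12, -15], [26, -27, 33]] · [[4, 1, 0], [29/3, 2, -1/3], [14/3, 1, -1/3]] = [[2, -2, 1], [-3, 5, -2]].

W = [[2, -2, 1], [-3, 5, -2]]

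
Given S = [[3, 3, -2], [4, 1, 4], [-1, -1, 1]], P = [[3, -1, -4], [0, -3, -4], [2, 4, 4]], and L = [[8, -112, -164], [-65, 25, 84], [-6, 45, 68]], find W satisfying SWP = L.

W = [[1, -2, -5], [1, 2, 0], [-4, -5, 1]]

Left-multiply by S⁻¹ and right-multiply by P⁻¹: W = S⁻¹LP⁻¹.
det S = -3, so S⁻¹ = [[-5/3, 1/3, -14/3], [8/3, -1/3, 20/3], [1, 0, 3]].
det P = -4, so P⁻¹ = [[-1, 3, 2], [2, -5, -3], [-3/2, 7/2, 9/4]].
S⁻¹L = [[-7, -15, -16], [3, -7, -12], [-10, 23, 40]].
W = (S⁻¹L)P⁻¹ = [[1, -2, -5], [1, 2, 0], [-4, -5, 1]].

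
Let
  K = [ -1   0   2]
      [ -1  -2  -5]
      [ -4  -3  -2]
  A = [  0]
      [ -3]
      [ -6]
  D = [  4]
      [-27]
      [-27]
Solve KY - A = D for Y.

KY = D + A = [[4], [-30], [-33]].
Since K multiplies Y on the left, Y = K⁻¹(D + A).
det K = 1; the adjugate gives K⁻¹ = [[-11, -6, 4], [18, 10, -7], [-5, -3, 2]].
Y = K⁻¹(D + A) = [[4], [3], [4]].

Y = [[4], [3], [4]]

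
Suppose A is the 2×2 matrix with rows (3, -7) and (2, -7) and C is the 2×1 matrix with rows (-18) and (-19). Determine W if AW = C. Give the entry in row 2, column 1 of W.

3

A is on the left of W, so left-multiply by A⁻¹: W = A⁻¹C.
det A = -7; the adjugate gives A⁻¹ = [[1, -1], [2/7, -3/7]].
W = A⁻¹C = [[1, -1], [2/7, -3/7]] · [[-18], [-19]] = [[1], [3]].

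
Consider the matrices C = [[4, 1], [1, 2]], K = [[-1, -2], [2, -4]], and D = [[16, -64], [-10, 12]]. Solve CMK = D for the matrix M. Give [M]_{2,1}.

0

M = C⁻¹DK⁻¹ (apply C⁻¹ on the left and K⁻¹ on the right).
det C = 7, so C⁻¹ = [[2/7, -1/7], [-1/7, 4/7]].
K has determinant 8; K⁻¹ = [[-1/2, 1/4], [-1/4, -1/8]].
C⁻¹D = [[6, -20], [-8, 16]].
M = (C⁻¹D)K⁻¹ = [[2, 4], [0, -4]].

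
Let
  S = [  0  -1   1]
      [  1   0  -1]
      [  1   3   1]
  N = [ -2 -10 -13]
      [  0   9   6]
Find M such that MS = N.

Right-multiplying both sides by S⁻¹ gives M = NS⁻¹.
det S = 5; the adjugate gives S⁻¹ = [[3/5, 4/5, 1/5], [-2/5, -1/5, 1/5], [3/5, -1/5, 1/5]].
M = NS⁻¹ = [[-2, -10, -13], [0, 9, 6]] · [[3/5, 4/5, 1/5], [-2/5, -1/5, 1/5], [3/5, -1/5, 1/5]] = [[-5, 3, -5], [0, -3, 3]].

M = [[-5, 3, -5], [0, -3, 3]]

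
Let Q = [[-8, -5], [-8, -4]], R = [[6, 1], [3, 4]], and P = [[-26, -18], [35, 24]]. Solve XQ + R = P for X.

X = [[3, 1], [-4, 0]]

XQ = P − R = [[-32, -19], [32, 20]].
Q is on the right of X, so right-multiply by Q⁻¹: X = (P − R)Q⁻¹.
det Q = -8, so Q⁻¹ = [[1/2, -5/8], [-1, 1]].
X = (P − R)Q⁻¹ = [[3, 1], [-4, 0]].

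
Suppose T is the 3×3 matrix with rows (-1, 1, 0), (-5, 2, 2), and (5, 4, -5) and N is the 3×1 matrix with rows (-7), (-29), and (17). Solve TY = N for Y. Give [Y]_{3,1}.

T is on the left of Y, so left-multiply by T⁻¹: Y = T⁻¹N.
det T = 3; the adjugate gives T⁻¹ = [[-6, 5/3, 2/3], [-5, 5/3, 2/3], [-10, 3, 1]].
Y = T⁻¹N = [[-6, 5/3, 2/3], [-5, 5/3, 2/3], [-10, 3, 1]] · [[-7], [-29], [17]] = [[5], [-2], [0]].

0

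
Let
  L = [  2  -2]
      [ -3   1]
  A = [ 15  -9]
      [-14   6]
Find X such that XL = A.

Since L sits to the right of X, X = AL⁻¹.
L has determinant -4; L⁻¹ = [[-1/4, -1/2], [-3/4, -1/2]].
X = AL⁻¹ = [[15, -9], [-14, 6]] · [[-1/4, -1/2], [-3/4, -1/2]] = [[3, -3], [-1, 4]].

X = [[3, -3], [-1, 4]]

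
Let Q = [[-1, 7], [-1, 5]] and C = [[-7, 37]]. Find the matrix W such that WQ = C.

Right-multiplying both sides by Q⁻¹ gives W = CQ⁻¹.
Q has determinant 2; Q⁻¹ = [[5/2, -7/2], [1/2, -1/2]].
W = CQ⁻¹ = [[-7, 37]] · [[5/2, -7/2], [1/2, -1/2]] = [[1, 6]].

W = [[1, 6]]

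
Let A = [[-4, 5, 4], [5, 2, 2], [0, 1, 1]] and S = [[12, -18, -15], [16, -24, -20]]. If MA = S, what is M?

M = [[-3, 0, -3], [-4, 0, -4]]

Since A sits to the right of M, M = SA⁻¹.
det A = -5; the adjugate gives A⁻¹ = [[0, 1/5, -2/5], [1, 4/5, -28/5], [-1, -4/5, 33/5]].
M = SA⁻¹ = [[12, -18, -15], [16, -24, -20]] · [[0, 1/5, -2/5], [1, 4/5, -28/5], [-1, -4/5, 33/5]] = [[-3, 0, -3], [-4, 0, -4]].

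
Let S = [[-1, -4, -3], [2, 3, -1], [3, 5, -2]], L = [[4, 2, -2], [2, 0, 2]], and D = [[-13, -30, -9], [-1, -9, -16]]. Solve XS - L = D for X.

X = [[5, 4, -4], [4, 4, -1]]

XS = D + L = [[-9, -28, -11], [1, -9, -14]].
S is on the right of X, so right-multiply by S⁻¹: X = (D + L)S⁻¹.
det S = -6, so S⁻¹ = [[1/6, 23/6, -13/6], [-1/6, -11/6, 7/6], [-1/6, 7/6, -5/6]].
X = (D + L)S⁻¹ = [[5, 4, -4], [4, 4, -1]].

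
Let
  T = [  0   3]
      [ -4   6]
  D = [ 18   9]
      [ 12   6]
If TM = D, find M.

M = [[6, 3], [6, 3]]

Left-multiplying both sides by T⁻¹ gives M = T⁻¹D.
det T = 12; the adjugate gives T⁻¹ = [[1/2, -1/4], [1/3, 0]].
M = T⁻¹D = [[1/2, -1/4], [1/3, 0]] · [[18, 9], [12, 6]] = [[6, 3], [6, 3]].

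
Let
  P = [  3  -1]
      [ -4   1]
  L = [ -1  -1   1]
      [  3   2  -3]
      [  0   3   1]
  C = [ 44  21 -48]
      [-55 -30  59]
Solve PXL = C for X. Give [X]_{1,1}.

-5

Left-multiply by P⁻¹ and right-multiply by L⁻¹: X = P⁻¹CL⁻¹.
det P = -1; the adjugate gives P⁻¹ = [[-1, -1], [-4, -3]].
det L = 1; the adjugate gives L⁻¹ = [[11, 4, 1], [-3, -1, 0], [9, 3, 1]].
P⁻¹C = [[11, 9, -11], [-11, 6, 15]].
X = (P⁻¹C)L⁻¹ = [[-5, 2, 0], [-4, -5, 4]].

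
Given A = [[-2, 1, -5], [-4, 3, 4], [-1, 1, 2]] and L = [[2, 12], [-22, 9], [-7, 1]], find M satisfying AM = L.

M = [[5, -4], [2, -1], [-2, -1]]

Since A multiplies M on the left, M = A⁻¹L.
det A = 5; the adjugate gives A⁻¹ = [[2/5, -7/5, 19/5], [4/5, -9/5, 28/5], [-1/5, 1/5, -2/5]].
M = A⁻¹L = [[2/5, -7/5, 19/5], [4/5, -9/5, 28/5], [-1/5, 1/5, -2/5]] · [[2, 12], [-22, 9], [-7, 1]] = [[5, -4], [2, -1], [-2, -1]].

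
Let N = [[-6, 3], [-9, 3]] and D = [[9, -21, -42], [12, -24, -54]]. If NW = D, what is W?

N is on the left of W, so left-multiply by N⁻¹: W = N⁻¹D.
N has determinant 9; N⁻¹ = [[1/3, -1/3], [1, -2/3]].
W = N⁻¹D = [[1/3, -1/3], [1, -2/3]] · [[9, -21, -42], [12, -24, -54]] = [[-1, 1, 4], [1, -5, -6]].

W = [[-1, 1, 4], [1, -5, -6]]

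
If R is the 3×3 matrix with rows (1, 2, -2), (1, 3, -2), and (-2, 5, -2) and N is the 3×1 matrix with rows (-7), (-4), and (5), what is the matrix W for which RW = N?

W = [[-1], [3], [6]]

Left-multiplying both sides by R⁻¹ gives W = R⁻¹N.
det R = -6, so R⁻¹ = [[-2/3, 1, -1/3], [-1, 1, 0], [-11/6, 3/2, -1/6]].
W = R⁻¹N = [[-2/3, 1, -1/3], [-1, 1, 0], [-11/6, 3/2, -1/6]] · [[-7], [-4], [5]] = [[-1], [3], [6]].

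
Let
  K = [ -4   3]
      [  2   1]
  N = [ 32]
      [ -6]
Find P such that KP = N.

P = [[-5], [4]]

K is on the left of P, so left-multiply by K⁻¹: P = K⁻¹N.
K has determinant -10; K⁻¹ = [[-1/10, 3/10], [1/5, 2/5]].
P = K⁻¹N = [[-1/10, 3/10], [1/5, 2/5]] · [[32], [-6]] = [[-5], [4]].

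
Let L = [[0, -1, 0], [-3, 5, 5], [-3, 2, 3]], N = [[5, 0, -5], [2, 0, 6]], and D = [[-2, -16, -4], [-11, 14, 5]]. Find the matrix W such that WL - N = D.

WL = D + N = [[3, -16, -9], [-9, 14, 11]].
Right-multiplying both sides by L⁻¹ gives W = (D + N)L⁻¹.
det L = 6, so L⁻¹ = [[5/6, 1/2, -5/6], [-1, 0, 0], [3/2, 1/2, -1/2]].
W = (D + N)L⁻¹ = [[5, -3, 2], [-5, 1, 2]].

W = [[5, -3, 2], [-5, 1, 2]]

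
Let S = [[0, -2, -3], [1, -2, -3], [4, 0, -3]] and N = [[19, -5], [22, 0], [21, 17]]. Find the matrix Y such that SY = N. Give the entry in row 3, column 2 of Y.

S is on the left of Y, so left-multiply by S⁻¹: Y = S⁻¹N.
det S = -6; the adjugate gives S⁻¹ = [[-1, 1, 0], [3/2, -2, 1/2], [-4/3, 4/3, -1/3]].
Y = S⁻¹N = [[-1, 1, 0], [3/2, -2, 1/2], [-4/3, 4/3, -1/3]] · [[19, -5], [22, 0], [21, 17]] = [[3, 5], [-5, 1], [-3, 1]].

1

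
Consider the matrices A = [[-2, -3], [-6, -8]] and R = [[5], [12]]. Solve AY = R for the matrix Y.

A is on the left of Y, so left-multiply by A⁻¹: Y = A⁻¹R.
det A = -2, so A⁻¹ = [[4, -3/2], [-3, 1]].
Y = A⁻¹R = [[4, -3/2], [-3, 1]] · [[5], [12]] = [[2], [-3]].

Y = [[2], [-3]]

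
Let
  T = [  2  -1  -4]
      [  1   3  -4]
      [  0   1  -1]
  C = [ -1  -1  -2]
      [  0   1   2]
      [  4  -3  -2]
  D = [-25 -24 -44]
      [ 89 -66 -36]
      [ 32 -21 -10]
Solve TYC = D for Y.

Left-multiply by T⁻¹ and right-multiply by C⁻¹: Y = T⁻¹DC⁻¹.
det T = -3, so T⁻¹ = [[-1/3, 5/3, -16/3], [-1/3, 2/3, -4/3], [-1/3, 2/3, -7/3]].
C has determinant -4; C⁻¹ = [[-1, -1, 0], [-2, -5/2, -1/2], [1, 7/4, 1/4]].
T⁻¹D = [[-14, 10, 8], [25, -8, 4], [-7, 13, 14]].
Y = (T⁻¹D)C⁻¹ = [[2, 3, -3], [-5, 2, 5], [-5, -1, -3]].

Y = [[2, 3, -3], [-5, 2, 5], [-5, -1, -3]]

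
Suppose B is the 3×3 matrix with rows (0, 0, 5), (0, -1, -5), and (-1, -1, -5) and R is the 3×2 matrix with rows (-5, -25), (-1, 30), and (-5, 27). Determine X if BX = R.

X = [[4, 3], [6, -5], [-1, -5]]

Left-multiplying both sides by B⁻¹ gives X = B⁻¹R.
det B = -5; the adjugate gives B⁻¹ = [[0, 1, -1], [-1, -1, 0], [1/5, 0, 0]].
X = B⁻¹R = [[0, 1, -1], [-1, -1, 0], [1/5, 0, 0]] · [[-5, -25], [-1, 30], [-5, 27]] = [[4, 3], [6, -5], [-1, -5]].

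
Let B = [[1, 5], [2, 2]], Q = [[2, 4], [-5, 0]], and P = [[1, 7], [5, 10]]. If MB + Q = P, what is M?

M = [[1, -1], [0, 5]]

MB = P − Q = [[-1, 3], [10, 10]].
Since B sits to the right of M, M = (P − Q)B⁻¹.
B has determinant -8; B⁻¹ = [[-1/4, 5/8], [1/4, -1/8]].
M = (P − Q)B⁻¹ = [[1, -1], [0, 5]].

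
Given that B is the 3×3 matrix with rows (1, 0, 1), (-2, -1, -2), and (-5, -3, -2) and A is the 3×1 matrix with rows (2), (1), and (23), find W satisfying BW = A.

B is on the left of W, so left-multiply by B⁻¹: W = B⁻¹A.
det B = -3, so B⁻¹ = [[4/3, 1, -1/3], [-2, -1, 0], [-1/3, -1, 1/3]].
W = B⁻¹A = [[4/3, 1, -1/3], [-2, -1, 0], [-1/3, -1, 1/3]] · [[2], [1], [23]] = [[-4], [-5], [6]].

W = [[-4], [-5], [6]]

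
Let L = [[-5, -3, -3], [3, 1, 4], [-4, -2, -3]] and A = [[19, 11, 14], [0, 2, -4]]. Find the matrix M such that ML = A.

Right-multiplying both sides by L⁻¹ gives M = AL⁻¹.
det L = 2, so L⁻¹ = [[5/2, -3/2, -9/2], [-7/2, 3/2, 11/2], [-1, 1, 2]].
M = AL⁻¹ = [[19, 11, 14], [0, 2, -4]] · [[5/2, -3/2, -9/2], [-7/2, 3/2, 11/2], [-1, 1, 2]] = [[-5, 2, 3], [-3, -1, 3]].

M = [[-5, 2, 3], [-3, -1, 3]]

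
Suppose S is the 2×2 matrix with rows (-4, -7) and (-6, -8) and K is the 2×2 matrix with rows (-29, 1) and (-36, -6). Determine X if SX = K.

S is on the left of X, so left-multiply by S⁻¹: X = S⁻¹K.
S has determinant -10; S⁻¹ = [[4/5, -7/10], [-3/5, 2/5]].
X = S⁻¹K = [[4/5, -7/10], [-3/5, 2/5]] · [[-29, 1], [-36, -6]] = [[2, 5], [3, -3]].

X = [[2, 5], [3, -3]]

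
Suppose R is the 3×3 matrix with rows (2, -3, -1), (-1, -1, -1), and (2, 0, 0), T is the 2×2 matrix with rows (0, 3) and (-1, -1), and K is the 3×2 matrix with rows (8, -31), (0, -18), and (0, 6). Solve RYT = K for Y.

Isolating Y: multiply by R⁻¹ from the left and T⁻¹ from the right, so Y = R⁻¹KT⁻¹.
R has determinant 4; R⁻¹ = [[0, 0, 1/2], [-1/2, 1/2, 3/4], [1/2, -3/2, -5/4]].
det T = 3; the adjugate gives T⁻¹ = [[-1/3, -1], [1/3, 0]].
R⁻¹K = [[0, 3], [-4, 11], [4, 4]].
Y = (R⁻¹K)T⁻¹ = [[1, 0], [5, 4], [0, -4]].

Y = [[1, 0], [5, 4], [0, -4]]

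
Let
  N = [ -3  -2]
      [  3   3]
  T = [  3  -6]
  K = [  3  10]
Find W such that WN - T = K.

W = [[-2, 0]]

WN = K + T = [[6, 4]].
N is on the right of W, so right-multiply by N⁻¹: W = (K + T)N⁻¹.
det N = -3, so N⁻¹ = [[-1, -2/3], [1, 1]].
W = (K + T)N⁻¹ = [[-2, 0]].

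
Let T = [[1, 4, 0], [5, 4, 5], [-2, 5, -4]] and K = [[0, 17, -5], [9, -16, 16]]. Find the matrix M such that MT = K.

T is on the right of M, so right-multiply by T⁻¹: M = KT⁻¹.
det T = -1; the adjugate gives T⁻¹ = [[41, -16, -20], [-10, 4, 5], [-33, 13, 16]].
M = KT⁻¹ = [[0, 17, -5], [9, -16, 16]] · [[41, -16, -20], [-10, 4, 5], [-33, 13, 16]] = [[-5, 3, 5], [1, 0, -4]].

M = [[-5, 3, 5], [1, 0, -4]]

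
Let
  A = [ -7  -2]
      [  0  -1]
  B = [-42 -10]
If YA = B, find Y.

Y = [[6, -2]]

Since A sits to the right of Y, Y = BA⁻¹.
A has determinant 7; A⁻¹ = [[-1/7, 2/7], [0, -1]].
Y = BA⁻¹ = [[-42, -10]] · [[-1/7, 2/7], [0, -1]] = [[6, -2]].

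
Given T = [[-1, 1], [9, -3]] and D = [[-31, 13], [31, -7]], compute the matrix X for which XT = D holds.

X = [[4, -3], [5, 4]]

Since T sits to the right of X, X = DT⁻¹.
det T = -6, so T⁻¹ = [[1/2, 1/6], [3/2, 1/6]].
X = DT⁻¹ = [[-31, 13], [31, -7]] · [[1/2, 1/6], [3/2, 1/6]] = [[4, -3], [5, 4]].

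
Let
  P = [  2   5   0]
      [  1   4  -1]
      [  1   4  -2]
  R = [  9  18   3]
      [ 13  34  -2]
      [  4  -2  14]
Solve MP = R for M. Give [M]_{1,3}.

P is on the right of M, so right-multiply by P⁻¹: M = RP⁻¹.
P has determinant -3; P⁻¹ = [[4/3, -10/3, 5/3], [-1/3, 4/3, -2/3], [0, 1, -1]].
M = RP⁻¹ = [[9, 18, 3], [13, 34, -2], [4, -2, 14]] · [[4/3, -10/3, 5/3], [-1/3, 4/3, -2/3], [0, 1, -1]] = [[6, -3, 0], [6, 0, 1], [6, -2, -6]].

0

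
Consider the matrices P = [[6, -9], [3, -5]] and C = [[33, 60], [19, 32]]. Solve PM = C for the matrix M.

Since P multiplies M on the left, M = P⁻¹C.
det P = -3; the adjugate gives P⁻¹ = [[5/3, -3], [1, -2]].
M = P⁻¹C = [[5/3, -3], [1, -2]] · [[33, 60], [19, 32]] = [[-2, 4], [-5, -4]].

M = [[-2, 4], [-5, -4]]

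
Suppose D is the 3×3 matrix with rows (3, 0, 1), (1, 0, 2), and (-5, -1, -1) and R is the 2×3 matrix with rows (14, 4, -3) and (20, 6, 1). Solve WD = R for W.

Since D sits to the right of W, W = RD⁻¹.
det D = 5, so D⁻¹ = [[2/5, -1/5, 0], [-9/5, 2/5, -1], [-1/5, 3/5, 0]].
W = RD⁻¹ = [[14, 4, -3], [20, 6, 1]] · [[2/5, -1/5, 0], [-9/5, 2/5, -1], [-1/5, 3/5, 0]] = [[-1, -3, -4], [-3, -1, -6]].

W = [[-1, -3, -4], [-3, -1, -6]]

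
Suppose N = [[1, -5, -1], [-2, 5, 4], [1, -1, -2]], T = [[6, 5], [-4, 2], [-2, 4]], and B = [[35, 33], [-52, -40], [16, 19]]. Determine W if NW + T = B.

NW = B − T = [[29, 28], [-48, -42], [18, 15]].
Since N multiplies W on the left, W = N⁻¹(B − T).
det N = -3; the adjugate gives N⁻¹ = [[2, 3, 5], [0, 1/3, 2/3], [1, 4/3, 5/3]].
W = N⁻¹(B − T) = [[4, 5], [-4, -4], [-5, -3]].

W = [[4, 5], [-4, -4], [-5, -3]]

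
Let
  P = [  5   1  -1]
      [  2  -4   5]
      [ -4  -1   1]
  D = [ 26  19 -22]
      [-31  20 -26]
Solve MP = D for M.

Right-multiplying both sides by P⁻¹ gives M = DP⁻¹.
det P = 1; the adjugate gives P⁻¹ = [[1, 0, 1], [-22, 1, -27], [-18, 1, -22]].
M = DP⁻¹ = [[26, 19, -22], [-31, 20, -26]] · [[1, 0, 1], [-22, 1, -27], [-18, 1, -22]] = [[4, -3, -3], [-3, -6, 1]].

M = [[4, -3, -3], [-3, -6, 1]]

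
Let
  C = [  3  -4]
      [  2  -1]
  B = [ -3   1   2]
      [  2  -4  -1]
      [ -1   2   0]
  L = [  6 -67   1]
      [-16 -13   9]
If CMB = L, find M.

M = [[5, 3, 5], [1, -3, 3]]

M = C⁻¹LB⁻¹ (apply C⁻¹ on the left and B⁻¹ on the right).
det C = 5; the adjugate gives C⁻¹ = [[-1/5, 4/5], [-2/5, 3/5]].
B has determinant -5; B⁻¹ = [[-2/5, -4/5, -7/5], [-1/5, -2/5, -1/5], [0, -1, -2]].
C⁻¹L = [[-14, 3, 7], [-12, 19, 5]].
M = (C⁻¹L)B⁻¹ = [[5, 3, 5], [1, -3, 3]].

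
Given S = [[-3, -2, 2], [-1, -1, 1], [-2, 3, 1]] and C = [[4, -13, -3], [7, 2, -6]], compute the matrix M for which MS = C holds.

S is on the right of M, so right-multiply by S⁻¹: M = CS⁻¹.
S has determinant 4; S⁻¹ = [[-1, 2, 0], [-1/4, 1/4, 1/4], [-5/4, 13/4, 1/4]].
M = CS⁻¹ = [[4, -13, -3], [7, 2, -6]] · [[-1, 2, 0], [-1/4, 1/4, 1/4], [-5/4, 13/4, 1/4]] = [[3, -5, -4], [0, -5, -1]].

M = [[3, -5, -4], [0, -5, -1]]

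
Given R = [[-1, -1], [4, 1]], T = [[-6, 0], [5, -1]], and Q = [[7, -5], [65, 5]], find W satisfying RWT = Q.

W = [[-4, 0], [1, -5]]

Isolating W: multiply by R⁻¹ from the left and T⁻¹ from the right, so W = R⁻¹QT⁻¹.
R has determinant 3; R⁻¹ = [[1/3, 1/3], [-4/3, -1/3]].
T has determinant 6; T⁻¹ = [[-1/6, 0], [-5/6, -1]].
R⁻¹Q = [[24, 0], [-31, 5]].
W = (R⁻¹Q)T⁻¹ = [[-4, 0], [1, -5]].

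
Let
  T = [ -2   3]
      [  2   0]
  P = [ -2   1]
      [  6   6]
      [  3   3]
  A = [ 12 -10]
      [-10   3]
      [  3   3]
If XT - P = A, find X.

X = [[-3, 2], [3, 1], [2, 5]]

XT = A + P = [[10, -9], [-4, 9], [6, 6]].
Right-multiplying both sides by T⁻¹ gives X = (A + P)T⁻¹.
T has determinant -6; T⁻¹ = [[0, 1/2], [1/3, 1/3]].
X = (A + P)T⁻¹ = [[-3, 2], [3, 1], [2, 5]].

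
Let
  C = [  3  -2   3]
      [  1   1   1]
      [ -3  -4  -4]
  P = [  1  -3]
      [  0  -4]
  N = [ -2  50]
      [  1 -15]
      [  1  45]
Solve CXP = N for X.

X = [[5, 0], [1, 4], [-5, -1]]

Isolating X: multiply by C⁻¹ from the left and P⁻¹ from the right, so X = C⁻¹NP⁻¹.
det C = -5; the adjugate gives C⁻¹ = [[0, 4, 1], [-1/5, 3/5, 0], [1/5, -18/5, -1]].
det P = -4; the adjugate gives P⁻¹ = [[1, -3/4], [0, -1/4]].
C⁻¹N = [[5, -15], [1, -19], [-5, 19]].
X = (C⁻¹N)P⁻¹ = [[5, 0], [1, 4], [-5, -1]].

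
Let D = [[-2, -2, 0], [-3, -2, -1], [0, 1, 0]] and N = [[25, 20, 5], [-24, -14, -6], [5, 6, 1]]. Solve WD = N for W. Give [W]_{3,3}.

Since D sits to the right of W, W = ND⁻¹.
D has determinant -2; D⁻¹ = [[-1/2, 0, -1], [0, 0, 1], [3/2, -1, 1]].
W = ND⁻¹ = [[25, 20, 5], [-24, -14, -6], [5, 6, 1]] · [[-1/2, 0, -1], [0, 0, 1], [3/2, -1, 1]] = [[-5, -5, 0], [3, 6, 4], [-1, -1, 2]].

2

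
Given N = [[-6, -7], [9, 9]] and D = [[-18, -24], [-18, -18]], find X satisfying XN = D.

Right-multiplying both sides by N⁻¹ gives X = DN⁻¹.
det N = 9; the adjugate gives N⁻¹ = [[1, 7/9], [-1, -2/3]].
X = DN⁻¹ = [[-18, -24], [-18, -18]] · [[1, 7/9], [-1, -2/3]] = [[6, 2], [0, -2]].

X = [[6, 2], [0, -2]]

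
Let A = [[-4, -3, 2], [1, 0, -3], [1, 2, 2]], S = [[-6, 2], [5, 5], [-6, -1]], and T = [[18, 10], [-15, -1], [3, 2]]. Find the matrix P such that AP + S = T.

P = [[-5, -3], [2, 2], [5, 1]]

AP = T − S = [[24, 8], [-20, -6], [9, 3]].
Since A multiplies P on the left, P = A⁻¹(T − S).
det A = -5, so A⁻¹ = [[-6/5, -2, -9/5], [1, 2, 2], [-2/5, -1, -3/5]].
P = A⁻¹(T − S) = [[-5, -3], [2, 2], [5, 1]].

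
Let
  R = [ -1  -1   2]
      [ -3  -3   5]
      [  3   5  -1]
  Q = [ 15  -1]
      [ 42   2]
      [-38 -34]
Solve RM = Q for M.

Since R multiplies M on the left, M = R⁻¹Q.
R has determinant -2; R⁻¹ = [[11, -9/2, -1/2], [-6, 5/2, 1/2], [3, -1, 0]].
M = R⁻¹Q = [[11, -9/2, -1/2], [-6, 5/2, 1/2], [3, -1, 0]] · [[15, -1], [42, 2], [-38, -34]] = [[-5, -3], [-4, -6], [3, -5]].

M = [[-5, -3], [-4, -6], [3, -5]]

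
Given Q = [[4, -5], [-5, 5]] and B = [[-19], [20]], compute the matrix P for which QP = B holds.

Since Q multiplies P on the left, P = Q⁻¹B.
det Q = -5; the adjugate gives Q⁻¹ = [[-1, -1], [-1, -4/5]].
P = Q⁻¹B = [[-1, -1], [-1, -4/5]] · [[-19], [20]] = [[-1], [3]].

P = [[-1], [3]]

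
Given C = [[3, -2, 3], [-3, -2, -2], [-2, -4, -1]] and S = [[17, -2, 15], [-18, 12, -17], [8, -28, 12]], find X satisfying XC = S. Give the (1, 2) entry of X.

Right-multiplying both sides by C⁻¹ gives X = SC⁻¹.
C has determinant 4; C⁻¹ = [[-3/2, -7/2, 5/2], [1/4, 3/4, -3/4], [2, 4, -3]].
X = SC⁻¹ = [[17, -2, 15], [-18, 12, -17], [8, -28, 12]] · [[-3/2, -7/2, 5/2], [1/4, 3/4, -3/4], [2, 4, -3]] = [[4, -1, -1], [-4, 4, -3], [5, -1, 5]].

-1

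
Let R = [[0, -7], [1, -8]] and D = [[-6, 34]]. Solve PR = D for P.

Since R sits to the right of P, P = DR⁻¹.
R has determinant 7; R⁻¹ = [[-8/7, 1], [-1/7, 0]].
P = DR⁻¹ = [[-6, 34]] · [[-8/7, 1], [-1/7, 0]] = [[2, -6]].

P = [[2, -6]]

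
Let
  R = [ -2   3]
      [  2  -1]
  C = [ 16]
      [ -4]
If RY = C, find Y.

Y = [[1], [6]]

Since R multiplies Y on the left, Y = R⁻¹C.
det R = -4; the adjugate gives R⁻¹ = [[1/4, 3/4], [1/2, 1/2]].
Y = R⁻¹C = [[1/4, 3/4], [1/2, 1/2]] · [[16], [-4]] = [[1], [6]].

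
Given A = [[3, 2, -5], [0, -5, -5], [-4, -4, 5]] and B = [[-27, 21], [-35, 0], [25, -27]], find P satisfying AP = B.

P = [[-2, 0], [2, 3], [5, -3]]

Left-multiplying both sides by A⁻¹ gives P = A⁻¹B.
det A = 5, so A⁻¹ = [[-9, 2, -7], [4, -1, 3], [-4, 4/5, -3]].
P = A⁻¹B = [[-9, 2, -7], [4, -1, 3], [-4, 4/5, -3]] · [[-27, 21], [-35, 0], [25, -27]] = [[-2, 0], [2, 3], [5, -3]].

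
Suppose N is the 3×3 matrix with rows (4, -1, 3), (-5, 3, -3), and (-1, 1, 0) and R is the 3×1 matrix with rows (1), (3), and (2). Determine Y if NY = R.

N is on the left of Y, so left-multiply by N⁻¹: Y = N⁻¹R.
det N = 3; the adjugate gives N⁻¹ = [[1, 1, -2], [1, 1, -1], [-2/3, -1, 7/3]].
Y = N⁻¹R = [[1, 1, -2], [1, 1, -1], [-2/3, -1, 7/3]] · [[1], [3], [2]] = [[0], [2], [1]].

Y = [[0], [2], [1]]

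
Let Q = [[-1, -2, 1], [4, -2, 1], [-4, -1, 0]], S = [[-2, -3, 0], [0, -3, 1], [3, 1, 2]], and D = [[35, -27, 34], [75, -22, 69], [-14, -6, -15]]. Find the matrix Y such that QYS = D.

Y = [[2, -1, 4], [3, -5, -4], [4, 5, 5]]

Y = Q⁻¹DS⁻¹ (apply Q⁻¹ on the left and S⁻¹ on the right).
det Q = -5, so Q⁻¹ = [[-1/5, 1/5, 0], [4/5, -4/5, -1], [12/5, -7/5, -2]].
S has determinant 5; S⁻¹ = [[-7/5, 6/5, -3/5], [3/5, -4/5, 2/5], [9/5, -7/5, 6/5]].
Q⁻¹D = [[8, 1, 7], [-18, 2, -13], [7, -22, 15]].
Y = (Q⁻¹D)S⁻¹ = [[2, -1, 4], [3, -5, -4], [4, 5, 5]].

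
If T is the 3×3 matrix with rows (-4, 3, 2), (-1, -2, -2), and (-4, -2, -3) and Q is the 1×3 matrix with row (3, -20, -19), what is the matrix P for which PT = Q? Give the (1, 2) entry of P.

1

T is on the right of P, so right-multiply by T⁻¹: P = QT⁻¹.
T has determinant -5; T⁻¹ = [[-2/5, -1, 2/5], [-1, -4, 2], [6/5, 4, -11/5]].
P = QT⁻¹ = [[3, -20, -19]] · [[-2/5, -1, 2/5], [-1, -4, 2], [6/5, 4, -11/5]] = [[-4, 1, 3]].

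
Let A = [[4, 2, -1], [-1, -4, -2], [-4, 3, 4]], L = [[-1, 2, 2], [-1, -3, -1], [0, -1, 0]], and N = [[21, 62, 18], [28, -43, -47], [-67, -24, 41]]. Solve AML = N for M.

Left-multiply by A⁻¹ and right-multiply by L⁻¹: M = A⁻¹NL⁻¹.
A has determinant 3; A⁻¹ = [[-10/3, -11/3, -8/3], [4, 4, 3], [-19/3, -20/3, -14/3]].
L has determinant 3; L⁻¹ = [[-1/3, -2/3, 4/3], [0, 0, -1], [1/3, -1/3, 5/3]].
A⁻¹N = [[6, 15, 3], [-5, 4, 7], [-7, 6, 8]].
M = (A⁻¹N)L⁻¹ = [[-1, -5, -2], [4, 1, 1], [5, 2, -2]].

M = [[-1, -5, -2], [4, 1, 1], [5, 2, -2]]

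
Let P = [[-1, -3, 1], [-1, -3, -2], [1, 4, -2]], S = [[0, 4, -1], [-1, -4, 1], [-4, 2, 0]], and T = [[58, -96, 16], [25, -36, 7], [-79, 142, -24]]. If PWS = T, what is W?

W = [[3, 5, 3], [3, -2, 3], [2, 5, -4]]

W = P⁻¹TS⁻¹ (apply P⁻¹ on the left and S⁻¹ on the right).
det P = -3; the adjugate gives P⁻¹ = [[-14/3, 2/3, -3], [4/3, -1/3, 1], [1/3, -1/3, 0]].
det S = 2; the adjugate gives S⁻¹ = [[-1, -1, 0], [-2, -2, 1/2], [-9, -8, 2]].
P⁻¹T = [[-17, -2, 2], [-10, 26, -5], [11, -20, 3]].
W = (P⁻¹T)S⁻¹ = [[3, 5, 3], [3, -2, 3], [2, 5, -4]].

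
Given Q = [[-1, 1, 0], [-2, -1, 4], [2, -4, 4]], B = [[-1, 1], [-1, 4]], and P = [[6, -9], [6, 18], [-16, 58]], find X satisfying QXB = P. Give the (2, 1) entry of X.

-4

Isolating X: multiply by Q⁻¹ from the left and B⁻¹ from the right, so X = Q⁻¹PB⁻¹.
det Q = 4, so Q⁻¹ = [[3, -1, 1], [4, -1, 1], [5/2, -1/2, 3/4]].
det B = -3; the adjugate gives B⁻¹ = [[-4/3, 1/3], [-1/3, 1/3]].
Q⁻¹P = [[-4, 13], [2, 4], [0, 12]].
X = (Q⁻¹P)B⁻¹ = [[1, 3], [-4, 2], [-4, 4]].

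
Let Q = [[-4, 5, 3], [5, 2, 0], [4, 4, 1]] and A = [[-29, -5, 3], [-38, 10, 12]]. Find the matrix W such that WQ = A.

Q is on the right of W, so right-multiply by Q⁻¹: W = AQ⁻¹.
Q has determinant 3; Q⁻¹ = [[2/3, 7/3, -2], [-5/3, -16/3, 5], [4, 12, -11]].
W = AQ⁻¹ = [[-29, -5, 3], [-38, 10, 12]] · [[2/3, 7/3, -2], [-5/3, -16/3, 5], [4, 12, -11]] = [[1, -5, 0], [6, 2, -6]].

W = [[1, -5, 0], [6, 2, -6]]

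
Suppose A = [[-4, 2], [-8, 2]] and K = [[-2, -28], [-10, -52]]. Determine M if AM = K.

M = [[2, 6], [3, -2]]

A is on the left of M, so left-multiply by A⁻¹: M = A⁻¹K.
A has determinant 8; A⁻¹ = [[1/4, -1/4], [1, -1/2]].
M = A⁻¹K = [[1/4, -1/4], [1, -1/2]] · [[-2, -28], [-10, -52]] = [[2, 6], [3, -2]].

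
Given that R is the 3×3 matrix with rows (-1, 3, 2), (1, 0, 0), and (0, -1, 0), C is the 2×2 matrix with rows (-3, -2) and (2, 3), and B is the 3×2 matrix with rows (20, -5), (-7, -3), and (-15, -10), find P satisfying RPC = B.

Isolating P: multiply by R⁻¹ from the left and C⁻¹ from the right, so P = R⁻¹BC⁻¹.
det R = -2; the adjugate gives R⁻¹ = [[0, 1, 0], [0, 0, -1], [1/2, 1/2, 3/2]].
det C = -5; the adjugate gives C⁻¹ = [[-3/5, -2/5], [2/5, 3/5]].
R⁻¹B = [[-7, -3], [15, 10], [-16, -19]].
P = (R⁻¹B)C⁻¹ = [[3, 1], [-5, 0], [2, -5]].

P = [[3, 1], [-5, 0], [2, -5]]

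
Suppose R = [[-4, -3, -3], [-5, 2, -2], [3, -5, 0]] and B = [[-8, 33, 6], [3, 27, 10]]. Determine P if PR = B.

Since R sits to the right of P, P = BR⁻¹.
det R = 1, so R⁻¹ = [[-10, 15, 12], [-6, 9, 7], [19, -29, -23]].
P = BR⁻¹ = [[-8, 33, 6], [3, 27, 10]] · [[-10, 15, 12], [-6, 9, 7], [19, -29, -23]] = [[-4, 3, -3], [-2, -2, -5]].

P = [[-4, 3, -3], [-2, -2, -5]]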